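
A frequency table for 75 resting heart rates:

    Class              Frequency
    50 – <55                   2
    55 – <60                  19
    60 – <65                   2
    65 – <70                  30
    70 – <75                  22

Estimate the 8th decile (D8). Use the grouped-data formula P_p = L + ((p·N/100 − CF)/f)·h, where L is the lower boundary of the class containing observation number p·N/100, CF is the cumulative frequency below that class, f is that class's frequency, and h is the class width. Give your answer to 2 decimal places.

71.59

N = 75; target position k = 80/100 · 75 = 60.
Cumulative frequencies: 2, 21, 23, 53, 75.
Observation 60 falls in the class 70 – <75.
L = 70, CF = 53, f = 22, h = 5.
P80 = 70 + ((60 − 53)/22)·5 = 70 + 1.59091 = 71.5909.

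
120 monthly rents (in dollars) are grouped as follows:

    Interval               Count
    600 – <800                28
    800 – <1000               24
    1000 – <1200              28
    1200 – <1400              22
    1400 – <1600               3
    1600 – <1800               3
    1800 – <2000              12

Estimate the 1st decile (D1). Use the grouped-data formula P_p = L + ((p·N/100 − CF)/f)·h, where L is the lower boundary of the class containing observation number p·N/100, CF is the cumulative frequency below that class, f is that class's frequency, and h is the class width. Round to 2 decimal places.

685.71

N = 120; target position k = 10/100 · 120 = 12.
Cumulative frequencies: 28, 52, 80, 102, 105, 108, 120.
Observation 12 falls in the class 600 – <800.
L = 600, CF = 0, f = 28, h = 200.
P10 = 600 + ((12 − 0)/28)·200 = 600 + 85.7143 = 685.714.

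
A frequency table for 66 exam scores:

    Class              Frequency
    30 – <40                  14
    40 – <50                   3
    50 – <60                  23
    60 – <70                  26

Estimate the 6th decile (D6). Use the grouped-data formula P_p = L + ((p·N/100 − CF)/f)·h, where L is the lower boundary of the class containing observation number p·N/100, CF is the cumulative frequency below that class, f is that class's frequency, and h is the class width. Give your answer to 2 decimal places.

N = 66; target position k = 60/100 · 66 = 39.6.
Cumulative frequencies: 14, 17, 40, 66.
Observation 39.6 falls in the class 50 – <60.
L = 50, CF = 17, f = 23, h = 10.
P60 = 50 + ((39.6 − 17)/23)·10 = 50 + 9.82609 = 59.8261.

59.83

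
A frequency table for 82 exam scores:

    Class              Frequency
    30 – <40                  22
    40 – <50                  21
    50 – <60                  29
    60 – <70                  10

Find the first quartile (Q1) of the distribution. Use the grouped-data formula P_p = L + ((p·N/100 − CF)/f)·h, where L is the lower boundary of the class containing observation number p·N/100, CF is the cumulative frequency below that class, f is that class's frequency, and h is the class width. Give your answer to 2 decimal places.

39.32

N = 82; target position k = 25/100 · 82 = 20.5.
Cumulative frequencies: 22, 43, 72, 82.
Observation 20.5 falls in the class 30 – <40.
L = 30, CF = 0, f = 22, h = 10.
P25 = 30 + ((20.5 − 0)/22)·10 = 30 + 9.31818 = 39.3182.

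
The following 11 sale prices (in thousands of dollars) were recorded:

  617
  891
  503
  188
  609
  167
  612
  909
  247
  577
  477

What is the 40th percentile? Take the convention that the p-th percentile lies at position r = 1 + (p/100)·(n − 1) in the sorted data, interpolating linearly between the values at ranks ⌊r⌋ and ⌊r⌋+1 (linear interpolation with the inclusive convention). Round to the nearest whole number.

Sorted: 167, 188, 247, 477, 503, 577, 609, 612, 617, 891, 909.
n = 11.
r = 1 + (40/100)·(11 − 1) = 1 + 4 = 5.
r is an integer, so P40 is the value at rank 5: 503.

503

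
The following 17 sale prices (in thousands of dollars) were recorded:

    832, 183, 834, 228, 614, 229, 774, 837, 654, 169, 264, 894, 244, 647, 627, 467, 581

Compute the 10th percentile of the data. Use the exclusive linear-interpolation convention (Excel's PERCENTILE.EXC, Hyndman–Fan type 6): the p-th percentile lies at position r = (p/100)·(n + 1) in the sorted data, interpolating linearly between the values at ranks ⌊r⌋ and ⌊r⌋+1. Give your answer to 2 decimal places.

Sorted: 169, 183, 228, 229, 244, 264, 467, 581, 614, 627, 647, 654, 774, 832, 834, 837, 894.
n = 17.
r = (10/100)·(17 + 1) = 1.8.
Rank 1 is 169 and rank 2 is 183.
Interpolate: 169 + 0.8·(183 − 169) = 169 + 0.8·14 = 180.2.

180.20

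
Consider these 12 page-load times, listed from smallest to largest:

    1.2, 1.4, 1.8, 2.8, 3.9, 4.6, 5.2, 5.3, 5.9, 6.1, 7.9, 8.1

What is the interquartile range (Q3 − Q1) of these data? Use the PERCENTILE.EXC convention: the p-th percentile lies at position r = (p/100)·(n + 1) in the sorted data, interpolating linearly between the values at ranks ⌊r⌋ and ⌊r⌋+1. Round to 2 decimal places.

n = 12.
P25: r = 3.25; ranks 3–4 are 1.8, 2.8; interpolating gives 2.05.
P75: r = 9.75; ranks 9–10 are 5.9, 6.1; interpolating gives 6.05.
Difference: 6.05 − 2.05 = 4.

4.00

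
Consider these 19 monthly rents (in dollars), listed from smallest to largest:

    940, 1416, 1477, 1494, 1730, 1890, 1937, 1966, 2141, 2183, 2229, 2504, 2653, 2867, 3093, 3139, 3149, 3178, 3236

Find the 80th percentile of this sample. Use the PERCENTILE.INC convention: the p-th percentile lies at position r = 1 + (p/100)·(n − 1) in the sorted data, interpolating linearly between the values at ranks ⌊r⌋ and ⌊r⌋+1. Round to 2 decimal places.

3111.40

n = 19.
r = 1 + (80/100)·(19 − 1) = 1 + 14.4 = 15.4.
Rank 15 is 3093 and rank 16 is 3139.
Interpolate: 3093 + 0.4·(3139 − 3093) = 3093 + 0.4·46 = 3111.4.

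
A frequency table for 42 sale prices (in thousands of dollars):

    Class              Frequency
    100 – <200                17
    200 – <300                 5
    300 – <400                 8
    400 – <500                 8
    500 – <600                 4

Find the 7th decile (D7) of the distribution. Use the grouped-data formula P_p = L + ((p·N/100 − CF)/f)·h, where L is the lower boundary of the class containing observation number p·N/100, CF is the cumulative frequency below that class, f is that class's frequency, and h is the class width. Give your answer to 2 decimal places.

N = 42; target position k = 70/100 · 42 = 29.4.
Cumulative frequencies: 17, 22, 30, 38, 42.
Observation 29.4 falls in the class 300 – <400.
L = 300, CF = 22, f = 8, h = 100.
P70 = 300 + ((29.4 − 22)/8)·100 = 300 + 92.5 = 392.5.

392.50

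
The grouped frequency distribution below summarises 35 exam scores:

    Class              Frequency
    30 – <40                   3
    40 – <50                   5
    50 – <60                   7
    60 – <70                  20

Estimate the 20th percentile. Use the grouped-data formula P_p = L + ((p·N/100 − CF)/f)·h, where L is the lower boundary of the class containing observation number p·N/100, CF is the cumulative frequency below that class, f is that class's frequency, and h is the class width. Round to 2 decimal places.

N = 35; target position k = 20/100 · 35 = 7.
Cumulative frequencies: 3, 8, 15, 35.
Observation 7 falls in the class 40 – <50.
L = 40, CF = 3, f = 5, h = 10.
P20 = 40 + ((7 − 3)/5)·10 = 40 + 8 = 48.

48.00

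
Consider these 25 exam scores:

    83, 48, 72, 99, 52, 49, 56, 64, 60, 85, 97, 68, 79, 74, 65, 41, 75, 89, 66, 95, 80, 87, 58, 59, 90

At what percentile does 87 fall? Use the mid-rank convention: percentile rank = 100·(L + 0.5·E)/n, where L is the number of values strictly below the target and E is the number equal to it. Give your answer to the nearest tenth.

Sorted: 41, 48, 49, 52, 56, 58, 59, 60, 64, 65, 66, 68, 72, 74, 75, 79, 80, 83, 85, 87, 89, 90, 95, 97, 99.
Count below 87: L = 19; count equal: E = 1; n = 25.
Percentile rank = 100·(19 + 0.5·1)/25 = 100·19.5/25 = 78.

78.0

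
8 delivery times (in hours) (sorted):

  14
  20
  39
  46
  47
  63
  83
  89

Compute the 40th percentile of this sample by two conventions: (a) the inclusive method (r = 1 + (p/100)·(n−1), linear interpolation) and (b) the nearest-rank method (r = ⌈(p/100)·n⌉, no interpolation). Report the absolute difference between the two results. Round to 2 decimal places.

1.40

n = 8.
(a) r = 3.8; between ranks 3 (39) and 4 (46): 44.6.
(b) the nearest-rank method: rank 4 → 46.
|44.6 − 46| = 1.4.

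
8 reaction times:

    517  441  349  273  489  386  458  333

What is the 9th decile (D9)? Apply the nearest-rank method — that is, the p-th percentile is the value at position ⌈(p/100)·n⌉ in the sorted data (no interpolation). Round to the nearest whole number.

Sorted: 273, 333, 349, 386, 441, 458, 489, 517.
n = 8.
Position = ⌈90/100 · 8⌉ = ⌈7.2⌉ = 8.
The value at rank 8 is 517.

517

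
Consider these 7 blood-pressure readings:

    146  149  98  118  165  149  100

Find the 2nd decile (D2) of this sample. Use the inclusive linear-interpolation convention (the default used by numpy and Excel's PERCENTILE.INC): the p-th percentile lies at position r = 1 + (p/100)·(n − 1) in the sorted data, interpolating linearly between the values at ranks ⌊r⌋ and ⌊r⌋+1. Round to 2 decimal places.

103.60

Sorted: 98, 100, 118, 146, 149, 149, 165.
n = 7.
r = 1 + (20/100)·(7 − 1) = 1 + 1.2 = 2.2.
Rank 2 is 100 and rank 3 is 118.
Interpolate: 100 + 0.2·(118 − 100) = 100 + 0.2·18 = 103.6.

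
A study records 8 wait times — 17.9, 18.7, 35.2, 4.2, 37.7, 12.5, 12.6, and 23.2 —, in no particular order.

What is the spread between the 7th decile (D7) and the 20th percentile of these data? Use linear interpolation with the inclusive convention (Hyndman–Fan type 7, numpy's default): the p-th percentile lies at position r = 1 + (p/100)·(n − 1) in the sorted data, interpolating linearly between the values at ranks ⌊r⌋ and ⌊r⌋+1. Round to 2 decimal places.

Sorted: 4.2, 12.5, 12.6, 17.9, 18.7, 23.2, 35.2, 37.7.
n = 8.
P20: r = 2.4; ranks 2–3 are 12.5, 12.6; interpolating gives 12.54.
P70: r = 5.9; ranks 5–6 are 18.7, 23.2; interpolating gives 22.75.
Difference: 22.75 − 12.54 = 10.21.

10.21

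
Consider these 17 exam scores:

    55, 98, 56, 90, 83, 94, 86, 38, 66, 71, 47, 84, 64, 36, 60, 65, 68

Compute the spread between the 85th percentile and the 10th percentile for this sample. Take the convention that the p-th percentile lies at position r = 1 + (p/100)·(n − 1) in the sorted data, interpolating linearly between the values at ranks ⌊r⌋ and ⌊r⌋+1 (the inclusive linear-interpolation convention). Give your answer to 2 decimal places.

45.00

Sorted: 36, 38, 47, 55, 56, 60, 64, 65, 66, 68, 71, 83, 84, 86, 90, 94, 98.
n = 17.
P10: r = 2.6; ranks 2–3 are 38, 47; interpolating gives 43.4.
P85: r = 14.6; ranks 14–15 are 86, 90; interpolating gives 88.4.
Difference: 88.4 − 43.4 = 45.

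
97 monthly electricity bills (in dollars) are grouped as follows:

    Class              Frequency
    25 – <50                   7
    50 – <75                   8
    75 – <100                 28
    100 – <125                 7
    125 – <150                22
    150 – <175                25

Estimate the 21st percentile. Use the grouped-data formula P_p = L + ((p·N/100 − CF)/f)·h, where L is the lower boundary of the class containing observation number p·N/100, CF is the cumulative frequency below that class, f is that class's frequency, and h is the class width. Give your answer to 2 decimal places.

79.79

N = 97; target position k = 21/100 · 97 = 20.37.
Cumulative frequencies: 7, 15, 43, 50, 72, 97.
Observation 20.37 falls in the class 75 – <100.
L = 75, CF = 15, f = 28, h = 25.
P21 = 75 + ((20.37 − 15)/28)·25 = 75 + 4.79464 = 79.7946.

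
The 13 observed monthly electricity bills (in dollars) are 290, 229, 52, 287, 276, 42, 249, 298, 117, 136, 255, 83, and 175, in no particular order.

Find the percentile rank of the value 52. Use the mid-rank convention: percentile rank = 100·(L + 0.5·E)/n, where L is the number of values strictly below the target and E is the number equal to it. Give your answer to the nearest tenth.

11.5

Sorted: 42, 52, 83, 117, 136, 175, 229, 249, 255, 276, 287, 290, 298.
Count below 52: L = 1; count equal: E = 1; n = 13.
Percentile rank = 100·(1 + 0.5·1)/13 = 100·1.5/13 = 11.54.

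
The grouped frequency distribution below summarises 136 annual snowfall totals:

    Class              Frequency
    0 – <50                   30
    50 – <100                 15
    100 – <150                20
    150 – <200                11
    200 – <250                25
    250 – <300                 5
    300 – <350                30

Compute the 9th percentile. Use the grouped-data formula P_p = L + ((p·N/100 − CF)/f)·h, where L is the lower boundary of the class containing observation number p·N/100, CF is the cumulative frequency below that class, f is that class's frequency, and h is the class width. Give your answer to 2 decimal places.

N = 136; target position k = 9/100 · 136 = 12.24.
Cumulative frequencies: 30, 45, 65, 76, 101, 106, 136.
Observation 12.24 falls in the class 0 – <50.
L = 0, CF = 0, f = 30, h = 50.
P9 = 0 + ((12.24 − 0)/30)·50 = 0 + 20.4 = 20.4.

20.40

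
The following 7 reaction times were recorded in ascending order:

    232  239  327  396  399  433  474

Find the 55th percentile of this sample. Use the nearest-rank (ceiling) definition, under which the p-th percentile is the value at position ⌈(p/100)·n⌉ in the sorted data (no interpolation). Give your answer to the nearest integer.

n = 7.
Position = ⌈55/100 · 7⌉ = ⌈3.85⌉ = 4.
The value at rank 4 is 396.

396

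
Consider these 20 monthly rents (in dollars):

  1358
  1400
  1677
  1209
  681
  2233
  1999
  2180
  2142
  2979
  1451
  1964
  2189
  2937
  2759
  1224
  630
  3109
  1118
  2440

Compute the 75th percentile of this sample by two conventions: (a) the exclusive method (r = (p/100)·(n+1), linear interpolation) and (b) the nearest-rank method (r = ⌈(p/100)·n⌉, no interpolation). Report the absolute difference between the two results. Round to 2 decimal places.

155.25

Sorted: 630, 681, 1118, 1209, 1224, 1358, 1400, 1451, 1677, 1964, 1999, 2142, 2180, 2189, 2233, 2440, 2759, 2937, 2979, 3109.
n = 20.
(a) r = 15.75; between ranks 15 (2233) and 16 (2440): 2388.25.
(b) the nearest-rank method: rank 15 → 2233.
|2388.25 − 2233| = 155.25.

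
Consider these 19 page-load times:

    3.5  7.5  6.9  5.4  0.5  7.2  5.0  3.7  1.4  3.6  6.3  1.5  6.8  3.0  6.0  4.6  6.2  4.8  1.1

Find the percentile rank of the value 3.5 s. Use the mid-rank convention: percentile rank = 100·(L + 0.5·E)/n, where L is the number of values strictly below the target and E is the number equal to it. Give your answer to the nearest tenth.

28.9

Sorted: 0.5, 1.1, 1.4, 1.5, 3.0, 3.5, 3.6, 3.7, 4.6, 4.8, 5.0, 5.4, 6.0, 6.2, 6.3, 6.8, 6.9, 7.2, 7.5.
Count below 3.5: L = 5; count equal: E = 1; n = 19.
Percentile rank = 100·(5 + 0.5·1)/19 = 100·5.5/19 = 28.95.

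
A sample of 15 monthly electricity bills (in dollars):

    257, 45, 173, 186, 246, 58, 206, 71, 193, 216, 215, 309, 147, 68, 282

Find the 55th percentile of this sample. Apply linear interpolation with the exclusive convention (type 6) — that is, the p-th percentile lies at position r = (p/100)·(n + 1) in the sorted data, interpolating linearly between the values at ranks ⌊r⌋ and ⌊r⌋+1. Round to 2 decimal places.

203.40

Sorted: 45, 58, 68, 71, 147, 173, 186, 193, 206, 215, 216, 246, 257, 282, 309.
n = 15.
r = (55/100)·(15 + 1) = 8.8.
Rank 8 is 193 and rank 9 is 206.
Interpolate: 193 + 0.8·(206 − 193) = 193 + 0.8·13 = 203.4.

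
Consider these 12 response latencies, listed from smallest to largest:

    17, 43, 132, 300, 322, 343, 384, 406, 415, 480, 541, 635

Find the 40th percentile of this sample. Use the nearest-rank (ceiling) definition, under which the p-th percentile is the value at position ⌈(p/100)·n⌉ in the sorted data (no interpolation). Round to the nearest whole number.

n = 12.
Position = ⌈40/100 · 12⌉ = ⌈4.8⌉ = 5.
The value at rank 5 is 322.

322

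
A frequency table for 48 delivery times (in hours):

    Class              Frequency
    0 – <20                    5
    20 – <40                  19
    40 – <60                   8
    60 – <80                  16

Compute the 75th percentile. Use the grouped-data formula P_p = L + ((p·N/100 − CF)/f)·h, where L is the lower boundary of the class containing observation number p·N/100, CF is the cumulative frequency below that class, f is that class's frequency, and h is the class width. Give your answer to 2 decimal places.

N = 48; target position k = 75/100 · 48 = 36.
Cumulative frequencies: 5, 24, 32, 48.
Observation 36 falls in the class 60 – <80.
L = 60, CF = 32, f = 16, h = 20.
P75 = 60 + ((36 − 32)/16)·20 = 60 + 5 = 65.

65.00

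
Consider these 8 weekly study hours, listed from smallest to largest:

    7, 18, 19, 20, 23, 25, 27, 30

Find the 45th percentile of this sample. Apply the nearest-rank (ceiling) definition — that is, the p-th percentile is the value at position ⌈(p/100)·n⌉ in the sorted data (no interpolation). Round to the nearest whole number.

20

n = 8.
Position = ⌈45/100 · 8⌉ = ⌈3.6⌉ = 4.
The value at rank 4 is 20.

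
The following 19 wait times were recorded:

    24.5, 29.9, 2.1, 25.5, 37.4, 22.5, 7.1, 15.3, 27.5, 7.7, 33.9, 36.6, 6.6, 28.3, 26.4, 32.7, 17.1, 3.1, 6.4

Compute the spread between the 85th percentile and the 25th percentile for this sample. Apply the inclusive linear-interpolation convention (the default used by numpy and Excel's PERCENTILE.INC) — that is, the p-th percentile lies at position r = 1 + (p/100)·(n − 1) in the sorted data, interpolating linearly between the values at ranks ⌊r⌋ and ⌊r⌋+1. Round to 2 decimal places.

25.66

Sorted: 2.1, 3.1, 6.4, 6.6, 7.1, 7.7, 15.3, 17.1, 22.5, 24.5, 25.5, 26.4, 27.5, 28.3, 29.9, 32.7, 33.9, 36.6, 37.4.
n = 19.
P25: r = 5.5; ranks 5–6 are 7.1, 7.7; interpolating gives 7.4.
P85: r = 16.3; ranks 16–17 are 32.7, 33.9; interpolating gives 33.06.
Difference: 33.06 − 7.4 = 25.66.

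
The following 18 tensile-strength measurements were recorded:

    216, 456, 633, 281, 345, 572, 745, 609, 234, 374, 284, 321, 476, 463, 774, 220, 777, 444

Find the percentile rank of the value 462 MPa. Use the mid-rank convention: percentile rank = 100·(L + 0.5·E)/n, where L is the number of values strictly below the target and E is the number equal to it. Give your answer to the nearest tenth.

Sorted: 216, 220, 234, 281, 284, 321, 345, 374, 444, 456, 463, 476, 572, 609, 633, 745, 774, 777.
Count below 462: L = 10; count equal: E = 0; n = 18.
Percentile rank = 100·(10 + 0.5·0)/18 = 100·10/18 = 55.56.

55.6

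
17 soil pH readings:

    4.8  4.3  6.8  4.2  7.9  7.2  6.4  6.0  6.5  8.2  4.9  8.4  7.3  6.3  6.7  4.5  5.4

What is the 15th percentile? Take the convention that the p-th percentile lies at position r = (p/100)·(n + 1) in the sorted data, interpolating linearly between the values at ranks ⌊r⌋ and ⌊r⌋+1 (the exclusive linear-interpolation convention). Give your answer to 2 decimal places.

Sorted: 4.2, 4.3, 4.5, 4.8, 4.9, 5.4, 6.0, 6.3, 6.4, 6.5, 6.7, 6.8, 7.2, 7.3, 7.9, 8.2, 8.4.
n = 17.
r = (15/100)·(17 + 1) = 2.7.
Rank 2 is 4.3 and rank 3 is 4.5.
Interpolate: 4.3 + 0.7·(4.5 − 4.3) = 4.3 + 0.7·0.2 = 4.44.

4.44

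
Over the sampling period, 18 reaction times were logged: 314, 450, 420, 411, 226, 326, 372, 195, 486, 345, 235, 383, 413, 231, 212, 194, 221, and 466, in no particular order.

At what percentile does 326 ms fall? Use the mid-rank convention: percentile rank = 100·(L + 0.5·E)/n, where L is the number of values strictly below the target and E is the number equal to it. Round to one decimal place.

Sorted: 194, 195, 212, 221, 226, 231, 235, 314, 326, 345, 372, 383, 411, 413, 420, 450, 466, 486.
Count below 326: L = 8; count equal: E = 1; n = 18.
Percentile rank = 100·(8 + 0.5·1)/18 = 100·8.5/18 = 47.22.

47.2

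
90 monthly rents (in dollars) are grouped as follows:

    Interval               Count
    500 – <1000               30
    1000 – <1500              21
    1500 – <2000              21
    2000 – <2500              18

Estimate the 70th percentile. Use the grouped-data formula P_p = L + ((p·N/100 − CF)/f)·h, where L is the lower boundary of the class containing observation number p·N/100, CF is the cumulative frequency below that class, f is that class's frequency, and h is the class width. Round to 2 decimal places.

N = 90; target position k = 70/100 · 90 = 63.
Cumulative frequencies: 30, 51, 72, 90.
Observation 63 falls in the class 1500 – <2000.
L = 1500, CF = 51, f = 21, h = 500.
P70 = 1500 + ((63 − 51)/21)·500 = 1500 + 285.714 = 1785.71.

1785.71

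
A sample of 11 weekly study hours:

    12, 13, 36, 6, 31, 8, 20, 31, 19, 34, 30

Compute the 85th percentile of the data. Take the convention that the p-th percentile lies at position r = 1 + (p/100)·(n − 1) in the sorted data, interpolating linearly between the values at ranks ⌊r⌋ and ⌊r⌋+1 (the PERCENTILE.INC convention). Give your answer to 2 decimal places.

32.50

Sorted: 6, 8, 12, 13, 19, 20, 30, 31, 31, 34, 36.
n = 11.
r = 1 + (85/100)·(11 − 1) = 1 + 8.5 = 9.5.
Rank 9 is 31 and rank 10 is 34.
Interpolate: 31 + 0.5·(34 − 31) = 31 + 0.5·3 = 32.5.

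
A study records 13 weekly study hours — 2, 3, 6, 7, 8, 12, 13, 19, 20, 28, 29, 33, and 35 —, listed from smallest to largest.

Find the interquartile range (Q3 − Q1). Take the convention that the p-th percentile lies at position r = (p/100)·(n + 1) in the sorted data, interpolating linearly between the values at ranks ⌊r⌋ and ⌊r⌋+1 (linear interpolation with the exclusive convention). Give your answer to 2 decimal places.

n = 13.
P25: r = 3.5; ranks 3–4 are 6, 7; interpolating gives 6.5.
P75: r = 10.5; ranks 10–11 are 28, 29; interpolating gives 28.5.
Difference: 28.5 − 6.5 = 22.

22.00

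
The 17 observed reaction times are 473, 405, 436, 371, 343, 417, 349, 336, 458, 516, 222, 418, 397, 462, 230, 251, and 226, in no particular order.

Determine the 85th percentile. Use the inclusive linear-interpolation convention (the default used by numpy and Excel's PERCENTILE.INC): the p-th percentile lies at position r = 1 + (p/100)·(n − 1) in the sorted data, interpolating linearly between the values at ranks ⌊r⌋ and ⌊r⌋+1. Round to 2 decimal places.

460.40

Sorted: 222, 226, 230, 251, 336, 343, 349, 371, 397, 405, 417, 418, 436, 458, 462, 473, 516.
n = 17.
r = 1 + (85/100)·(17 − 1) = 1 + 13.6 = 14.6.
Rank 14 is 458 and rank 15 is 462.
Interpolate: 458 + 0.6·(462 − 458) = 458 + 0.6·4 = 460.4.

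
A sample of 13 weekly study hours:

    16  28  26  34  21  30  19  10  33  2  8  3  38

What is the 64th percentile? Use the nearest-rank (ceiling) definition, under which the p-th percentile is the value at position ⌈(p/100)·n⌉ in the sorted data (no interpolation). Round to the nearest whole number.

Sorted: 2, 3, 8, 10, 16, 19, 21, 26, 28, 30, 33, 34, 38.
n = 13.
Position = ⌈64/100 · 13⌉ = ⌈8.32⌉ = 9.
The value at rank 9 is 28.

28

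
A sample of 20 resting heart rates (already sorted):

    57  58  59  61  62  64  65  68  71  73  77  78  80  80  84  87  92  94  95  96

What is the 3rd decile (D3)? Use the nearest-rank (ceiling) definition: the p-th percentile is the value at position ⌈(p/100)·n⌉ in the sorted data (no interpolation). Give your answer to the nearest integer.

n = 20.
Position = ⌈30/100 · 20⌉ = ⌈6⌉ = 6.
The value at rank 6 is 64.

64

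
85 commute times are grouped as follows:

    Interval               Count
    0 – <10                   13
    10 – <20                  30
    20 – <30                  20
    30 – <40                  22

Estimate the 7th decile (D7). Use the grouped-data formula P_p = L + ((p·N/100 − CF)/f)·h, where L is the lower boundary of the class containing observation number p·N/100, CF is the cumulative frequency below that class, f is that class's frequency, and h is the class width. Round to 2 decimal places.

28.25

N = 85; target position k = 70/100 · 85 = 59.5.
Cumulative frequencies: 13, 43, 63, 85.
Observation 59.5 falls in the class 20 – <30.
L = 20, CF = 43, f = 20, h = 10.
P70 = 20 + ((59.5 − 43)/20)·10 = 20 + 8.25 = 28.25.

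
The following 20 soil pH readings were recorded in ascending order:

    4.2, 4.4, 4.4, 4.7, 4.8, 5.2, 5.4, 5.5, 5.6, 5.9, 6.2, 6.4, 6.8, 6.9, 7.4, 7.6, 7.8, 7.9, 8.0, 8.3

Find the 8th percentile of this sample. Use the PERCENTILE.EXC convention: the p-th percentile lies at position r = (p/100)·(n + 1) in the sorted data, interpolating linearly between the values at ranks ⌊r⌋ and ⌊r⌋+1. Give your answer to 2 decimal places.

4.34

n = 20.
r = (8/100)·(20 + 1) = 1.68.
Rank 1 is 4.2 and rank 2 is 4.4.
Interpolate: 4.2 + 0.68·(4.4 − 4.2) = 4.2 + 0.68·0.2 = 4.336.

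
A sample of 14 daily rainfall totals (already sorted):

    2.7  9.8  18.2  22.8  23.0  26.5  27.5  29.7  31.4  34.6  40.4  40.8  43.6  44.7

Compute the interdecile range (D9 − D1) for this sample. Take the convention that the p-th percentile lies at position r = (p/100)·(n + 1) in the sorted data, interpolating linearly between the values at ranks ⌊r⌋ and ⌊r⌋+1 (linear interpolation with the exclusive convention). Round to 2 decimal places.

37.90

n = 14.
P10: r = 1.5; ranks 1–2 are 2.7, 9.8; interpolating gives 6.25.
P90: r = 13.5; ranks 13–14 are 43.6, 44.7; interpolating gives 44.15.
Difference: 44.15 − 6.25 = 37.9.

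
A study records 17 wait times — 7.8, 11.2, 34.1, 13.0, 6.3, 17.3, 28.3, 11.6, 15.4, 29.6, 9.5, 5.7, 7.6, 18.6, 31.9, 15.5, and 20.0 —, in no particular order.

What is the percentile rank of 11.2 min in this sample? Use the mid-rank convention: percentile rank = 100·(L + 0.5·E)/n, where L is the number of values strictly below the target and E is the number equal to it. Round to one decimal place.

32.4

Sorted: 5.7, 6.3, 7.6, 7.8, 9.5, 11.2, 11.6, 13.0, 15.4, 15.5, 17.3, 18.6, 20.0, 28.3, 29.6, 31.9, 34.1.
Count below 11.2: L = 5; count equal: E = 1; n = 17.
Percentile rank = 100·(5 + 0.5·1)/17 = 100·5.5/17 = 32.35.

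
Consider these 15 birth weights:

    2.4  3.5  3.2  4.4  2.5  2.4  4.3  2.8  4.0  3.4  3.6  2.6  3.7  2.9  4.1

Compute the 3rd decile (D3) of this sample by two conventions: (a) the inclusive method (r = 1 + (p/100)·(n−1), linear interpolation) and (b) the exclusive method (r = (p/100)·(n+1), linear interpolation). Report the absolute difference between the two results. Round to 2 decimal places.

Sorted: 2.4, 2.4, 2.5, 2.6, 2.8, 2.9, 3.2, 3.4, 3.5, 3.6, 3.7, 4.0, 4.1, 4.3, 4.4.
n = 15.
(a) r = 5.2; between ranks 5 (2.8) and 6 (2.9): 2.82.
(b) r = 4.8; between ranks 4 (2.6) and 5 (2.8): 2.76.
|2.82 − 2.76| = 0.06.

0.06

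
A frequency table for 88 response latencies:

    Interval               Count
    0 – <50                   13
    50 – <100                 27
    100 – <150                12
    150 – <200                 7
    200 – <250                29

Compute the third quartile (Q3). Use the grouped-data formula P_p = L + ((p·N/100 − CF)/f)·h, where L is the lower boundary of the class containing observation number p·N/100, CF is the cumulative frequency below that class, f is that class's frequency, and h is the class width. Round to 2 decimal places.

N = 88; target position k = 75/100 · 88 = 66.
Cumulative frequencies: 13, 40, 52, 59, 88.
Observation 66 falls in the class 200 – <250.
L = 200, CF = 59, f = 29, h = 50.
P75 = 200 + ((66 − 59)/29)·50 = 200 + 12.069 = 212.069.

212.07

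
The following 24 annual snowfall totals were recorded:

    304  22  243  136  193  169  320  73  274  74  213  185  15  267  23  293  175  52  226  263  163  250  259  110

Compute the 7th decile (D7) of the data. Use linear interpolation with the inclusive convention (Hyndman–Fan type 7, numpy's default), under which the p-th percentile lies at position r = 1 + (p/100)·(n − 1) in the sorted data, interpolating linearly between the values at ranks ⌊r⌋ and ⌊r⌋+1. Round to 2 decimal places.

250.90

Sorted: 15, 22, 23, 52, 73, 74, 110, 136, 163, 169, 175, 185, 193, 213, 226, 243, 250, 259, 263, 267, 274, 293, 304, 320.
n = 24.
r = 1 + (70/100)·(24 − 1) = 1 + 16.1 = 17.1.
Rank 17 is 250 and rank 18 is 259.
Interpolate: 250 + 0.1·(259 − 250) = 250 + 0.1·9 = 250.9.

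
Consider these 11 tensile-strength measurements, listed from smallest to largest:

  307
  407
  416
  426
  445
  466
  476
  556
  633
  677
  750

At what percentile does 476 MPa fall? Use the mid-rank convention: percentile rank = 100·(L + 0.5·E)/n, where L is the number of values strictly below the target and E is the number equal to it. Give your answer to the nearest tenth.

Count below 476: L = 6; count equal: E = 1; n = 11.
Percentile rank = 100·(6 + 0.5·1)/11 = 100·6.5/11 = 59.09.

59.1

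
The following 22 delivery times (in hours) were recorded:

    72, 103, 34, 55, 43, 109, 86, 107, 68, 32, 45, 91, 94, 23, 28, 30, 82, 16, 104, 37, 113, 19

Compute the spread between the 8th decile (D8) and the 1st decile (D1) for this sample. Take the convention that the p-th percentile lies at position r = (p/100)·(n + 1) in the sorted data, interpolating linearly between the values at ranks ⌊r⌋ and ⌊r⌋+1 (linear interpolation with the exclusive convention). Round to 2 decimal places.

83.20

Sorted: 16, 19, 23, 28, 30, 32, 34, 37, 43, 45, 55, 68, 72, 82, 86, 91, 94, 103, 104, 107, 109, 113.
n = 22.
P10: r = 2.3; ranks 2–3 are 19, 23; interpolating gives 20.2.
P80: r = 18.4; ranks 18–19 are 103, 104; interpolating gives 103.4.
Difference: 103.4 − 20.2 = 83.2.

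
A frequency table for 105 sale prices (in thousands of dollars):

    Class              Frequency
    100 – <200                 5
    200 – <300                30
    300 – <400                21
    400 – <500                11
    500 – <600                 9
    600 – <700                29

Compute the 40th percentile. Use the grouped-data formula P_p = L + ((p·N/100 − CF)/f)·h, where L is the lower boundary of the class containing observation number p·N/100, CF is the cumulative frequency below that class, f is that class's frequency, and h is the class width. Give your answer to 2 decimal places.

333.33

N = 105; target position k = 40/100 · 105 = 42.
Cumulative frequencies: 5, 35, 56, 67, 76, 105.
Observation 42 falls in the class 300 – <400.
L = 300, CF = 35, f = 21, h = 100.
P40 = 300 + ((42 − 35)/21)·100 = 300 + 33.3333 = 333.333.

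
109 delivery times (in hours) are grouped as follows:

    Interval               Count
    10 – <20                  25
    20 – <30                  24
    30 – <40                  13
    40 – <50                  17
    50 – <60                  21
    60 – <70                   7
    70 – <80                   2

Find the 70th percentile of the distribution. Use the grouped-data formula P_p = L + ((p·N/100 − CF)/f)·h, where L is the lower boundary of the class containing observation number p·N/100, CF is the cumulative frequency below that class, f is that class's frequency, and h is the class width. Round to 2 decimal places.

N = 109; target position k = 70/100 · 109 = 76.3.
Cumulative frequencies: 25, 49, 62, 79, 100, 107, 109.
Observation 76.3 falls in the class 40 – <50.
L = 40, CF = 62, f = 17, h = 10.
P70 = 40 + ((76.3 − 62)/17)·10 = 40 + 8.41176 = 48.4118.

48.41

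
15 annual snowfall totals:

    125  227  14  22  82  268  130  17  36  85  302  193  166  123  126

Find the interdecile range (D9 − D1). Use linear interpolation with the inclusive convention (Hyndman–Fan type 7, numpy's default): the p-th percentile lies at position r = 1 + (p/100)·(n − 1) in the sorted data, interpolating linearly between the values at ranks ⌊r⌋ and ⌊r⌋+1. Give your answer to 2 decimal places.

Sorted: 14, 17, 22, 36, 82, 85, 123, 125, 126, 130, 166, 193, 227, 268, 302.
n = 15.
P10: r = 2.4; ranks 2–3 are 17, 22; interpolating gives 19.
P90: r = 13.6; ranks 13–14 are 227, 268; interpolating gives 251.6.
Difference: 251.6 − 19 = 232.6.

232.60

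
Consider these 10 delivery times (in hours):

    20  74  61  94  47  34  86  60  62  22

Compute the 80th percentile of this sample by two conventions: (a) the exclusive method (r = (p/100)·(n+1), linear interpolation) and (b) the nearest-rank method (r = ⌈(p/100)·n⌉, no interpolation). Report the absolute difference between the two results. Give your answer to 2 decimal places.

9.60

Sorted: 20, 22, 34, 47, 60, 61, 62, 74, 86, 94.
n = 10.
(a) r = 8.8; between ranks 8 (74) and 9 (86): 83.6.
(b) the nearest-rank method: rank 8 → 74.
|83.6 − 74| = 9.6.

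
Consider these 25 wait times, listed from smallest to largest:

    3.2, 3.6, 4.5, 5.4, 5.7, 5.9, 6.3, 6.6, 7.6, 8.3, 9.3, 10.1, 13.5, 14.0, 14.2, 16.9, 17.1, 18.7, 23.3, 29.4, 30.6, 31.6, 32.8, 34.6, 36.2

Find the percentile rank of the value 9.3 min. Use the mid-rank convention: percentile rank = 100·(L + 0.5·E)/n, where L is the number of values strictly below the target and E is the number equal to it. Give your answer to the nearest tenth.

42.0

Count below 9.3: L = 10; count equal: E = 1; n = 25.
Percentile rank = 100·(10 + 0.5·1)/25 = 100·10.5/25 = 42.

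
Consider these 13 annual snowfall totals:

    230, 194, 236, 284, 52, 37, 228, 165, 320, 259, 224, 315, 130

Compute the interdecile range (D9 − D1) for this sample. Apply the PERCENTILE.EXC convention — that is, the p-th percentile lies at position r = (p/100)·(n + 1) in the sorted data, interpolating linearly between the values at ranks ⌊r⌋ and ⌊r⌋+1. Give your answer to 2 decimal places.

275.00

Sorted: 37, 52, 130, 165, 194, 224, 228, 230, 236, 259, 284, 315, 320.
n = 13.
P10: r = 1.4; ranks 1–2 are 37, 52; interpolating gives 43.
P90: r = 12.6; ranks 12–13 are 315, 320; interpolating gives 318.
Difference: 318 − 43 = 275.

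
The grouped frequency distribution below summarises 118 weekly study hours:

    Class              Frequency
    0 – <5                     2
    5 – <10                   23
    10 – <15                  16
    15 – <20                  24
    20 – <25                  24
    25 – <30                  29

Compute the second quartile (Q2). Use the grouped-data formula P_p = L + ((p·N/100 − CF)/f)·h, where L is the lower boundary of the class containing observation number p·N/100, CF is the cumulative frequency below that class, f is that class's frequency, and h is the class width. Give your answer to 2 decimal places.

18.75

N = 118; target position k = 50/100 · 118 = 59.
Cumulative frequencies: 2, 25, 41, 65, 89, 118.
Observation 59 falls in the class 15 – <20.
L = 15, CF = 41, f = 24, h = 5.
P50 = 15 + ((59 − 41)/24)·5 = 15 + 3.75 = 18.75.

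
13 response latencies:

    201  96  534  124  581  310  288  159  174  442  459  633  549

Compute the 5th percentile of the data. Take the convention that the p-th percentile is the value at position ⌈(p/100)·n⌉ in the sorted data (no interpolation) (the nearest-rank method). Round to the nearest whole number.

96

Sorted: 96, 124, 159, 174, 201, 288, 310, 442, 459, 534, 549, 581, 633.
n = 13.
Position = ⌈5/100 · 13⌉ = ⌈0.65⌉ = 1.
The value at rank 1 is 96.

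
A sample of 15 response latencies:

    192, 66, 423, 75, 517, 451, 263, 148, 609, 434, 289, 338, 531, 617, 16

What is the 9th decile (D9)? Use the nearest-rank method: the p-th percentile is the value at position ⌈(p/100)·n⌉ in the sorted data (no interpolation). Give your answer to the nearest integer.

Sorted: 16, 66, 75, 148, 192, 263, 289, 338, 423, 434, 451, 517, 531, 609, 617.
n = 15.
Position = ⌈90/100 · 15⌉ = ⌈13.5⌉ = 14.
The value at rank 14 is 609.

609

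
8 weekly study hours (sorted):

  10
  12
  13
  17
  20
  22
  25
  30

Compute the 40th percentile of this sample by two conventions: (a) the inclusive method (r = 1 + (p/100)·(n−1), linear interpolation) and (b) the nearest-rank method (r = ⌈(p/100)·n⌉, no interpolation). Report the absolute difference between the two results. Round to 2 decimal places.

n = 8.
(a) r = 3.8; between ranks 3 (13) and 4 (17): 16.2.
(b) the nearest-rank method: rank 4 → 17.
|16.2 − 17| = 0.8.

0.80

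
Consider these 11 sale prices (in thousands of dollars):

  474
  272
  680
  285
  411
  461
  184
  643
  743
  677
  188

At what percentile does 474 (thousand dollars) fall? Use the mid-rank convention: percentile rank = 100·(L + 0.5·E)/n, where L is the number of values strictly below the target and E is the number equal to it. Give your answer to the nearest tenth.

Sorted: 184, 188, 272, 285, 411, 461, 474, 643, 677, 680, 743.
Count below 474: L = 6; count equal: E = 1; n = 11.
Percentile rank = 100·(6 + 0.5·1)/11 = 100·6.5/11 = 59.09.

59.1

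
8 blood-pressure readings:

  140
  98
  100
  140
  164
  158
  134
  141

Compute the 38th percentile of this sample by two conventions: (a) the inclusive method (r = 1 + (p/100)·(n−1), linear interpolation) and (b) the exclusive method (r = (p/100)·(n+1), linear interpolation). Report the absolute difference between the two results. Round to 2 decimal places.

Sorted: 98, 100, 134, 140, 140, 141, 158, 164.
n = 8.
(a) r = 3.66; between ranks 3 (134) and 4 (140): 137.96.
(b) r = 3.42; between ranks 3 (134) and 4 (140): 136.52.
|137.96 − 136.52| = 1.44.

1.44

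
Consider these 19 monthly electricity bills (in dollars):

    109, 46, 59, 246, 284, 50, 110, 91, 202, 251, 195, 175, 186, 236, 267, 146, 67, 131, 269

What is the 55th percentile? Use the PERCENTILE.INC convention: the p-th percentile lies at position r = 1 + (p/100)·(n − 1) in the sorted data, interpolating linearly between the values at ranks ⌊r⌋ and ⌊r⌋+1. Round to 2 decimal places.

184.90

Sorted: 46, 50, 59, 67, 91, 109, 110, 131, 146, 175, 186, 195, 202, 236, 246, 251, 267, 269, 284.
n = 19.
r = 1 + (55/100)·(19 − 1) = 1 + 9.9 = 10.9.
Rank 10 is 175 and rank 11 is 186.
Interpolate: 175 + 0.9·(186 − 175) = 175 + 0.9·11 = 184.9.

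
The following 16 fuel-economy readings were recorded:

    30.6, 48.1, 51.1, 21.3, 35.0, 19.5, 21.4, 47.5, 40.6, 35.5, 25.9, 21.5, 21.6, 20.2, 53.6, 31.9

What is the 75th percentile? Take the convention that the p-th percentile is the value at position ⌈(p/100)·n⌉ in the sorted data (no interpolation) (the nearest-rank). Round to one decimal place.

40.6

Sorted: 19.5, 20.2, 21.3, 21.4, 21.5, 21.6, 25.9, 30.6, 31.9, 35.0, 35.5, 40.6, 47.5, 48.1, 51.1, 53.6.
n = 16.
Position = ⌈75/100 · 16⌉ = ⌈12⌉ = 12.
The value at rank 12 is 40.6.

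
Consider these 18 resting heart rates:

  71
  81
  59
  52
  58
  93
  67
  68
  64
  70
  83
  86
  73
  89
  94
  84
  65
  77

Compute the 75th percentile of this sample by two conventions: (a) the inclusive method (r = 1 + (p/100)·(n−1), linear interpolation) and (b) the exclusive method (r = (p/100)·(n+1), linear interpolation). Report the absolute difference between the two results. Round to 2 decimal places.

0.75

Sorted: 52, 58, 59, 64, 65, 67, 68, 70, 71, 73, 77, 81, 83, 84, 86, 89, 93, 94.
n = 18.
(a) r = 13.75; between ranks 13 (83) and 14 (84): 83.75.
(b) r = 14.25; between ranks 14 (84) and 15 (86): 84.5.
|83.75 − 84.5| = 0.75.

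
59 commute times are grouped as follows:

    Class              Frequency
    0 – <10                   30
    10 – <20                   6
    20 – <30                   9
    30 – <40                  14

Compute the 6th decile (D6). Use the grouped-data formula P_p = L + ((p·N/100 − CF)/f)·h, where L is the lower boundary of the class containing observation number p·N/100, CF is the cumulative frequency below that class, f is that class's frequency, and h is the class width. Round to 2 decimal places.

N = 59; target position k = 60/100 · 59 = 35.4.
Cumulative frequencies: 30, 36, 45, 59.
Observation 35.4 falls in the class 10 – <20.
L = 10, CF = 30, f = 6, h = 10.
P60 = 10 + ((35.4 − 30)/6)·10 = 10 + 9 = 19.

19.00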